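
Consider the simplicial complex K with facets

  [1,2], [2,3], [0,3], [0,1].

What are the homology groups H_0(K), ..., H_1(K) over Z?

Order the vertices as 0 < 1 < 2 < 3. Listing each simplex with vertices in this order, K has dimension 1 with simplices:

  0-simplices (4): [0], [1], [2], [3]
  1-simplices (4): [0,1], [0,3], [1,2], [2,3]

so the chain groups are C_0 ≅ Z^4, C_1 ≅ Z^4.

∂_1: C_1 → C_0 is given by ∂[p,q] = [q] − [p]. For instance
  ∂[2,3] = [3] − [2].
As a 4×4 matrix over Z this has rank 3, with invariant factors (1,1,1).

Reading off H_k = ker ∂_k / im ∂_{k+1}:

  H_0: rank C_0 − rank ∂_1 = 4 − 3 = 1, and the invariant factors of ∂_1 are all 1, so H_0 ≅ Z.
  H_1: rank ker ∂_1 − rank ∂_2 = (4 − 3) − 0 = 1, and there is no ∂_2, so H_1 ≅ Z.

H_0 ≅ Z,  H_1 ≅ Z.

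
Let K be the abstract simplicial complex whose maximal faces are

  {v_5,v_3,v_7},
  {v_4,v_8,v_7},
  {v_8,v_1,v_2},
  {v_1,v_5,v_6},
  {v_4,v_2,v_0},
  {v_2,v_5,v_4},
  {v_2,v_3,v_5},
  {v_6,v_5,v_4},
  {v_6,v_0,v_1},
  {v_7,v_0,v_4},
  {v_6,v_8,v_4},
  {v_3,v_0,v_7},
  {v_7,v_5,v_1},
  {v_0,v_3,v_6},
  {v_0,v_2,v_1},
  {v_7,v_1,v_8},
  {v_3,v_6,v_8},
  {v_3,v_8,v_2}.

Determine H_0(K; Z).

H_0 ≅ Z.

Take the total order v_0 < v_1 < v_2 < v_3 < v_4 < v_5 < v_6 < v_7 < v_8 on the vertex set. Then K (dimension 2) consists of the simplices:

  0-simplices (9): [v_0], [v_1], [v_2], [v_3], [v_4], [v_5], [v_6], [v_7], [v_8]
  1-simplices (27): (27 of them)
  2-simplices (18): (18 of them)

giving chain groups C_0 ≅ Z^9, C_1 ≅ Z^27, C_2 ≅ Z^18.

∂_1: C_1 → C_0 is given by ∂[p,q] = [q] − [p]. For instance
  ∂[v_0,v_6] = [v_6] − [v_0].
This gives a 9×27 integer matrix of rank 8; reducing to Smith normal form yields diagonal entries (1,1,1,1,1,1,1,1).

Boundary ∂_2: C_2 → C_1 acts by ∂[p,q,r] = [q,r] − [p,r] + [p,q]. For instance
  ∂[v_1,v_5,v_6] = [v_5,v_6] − [v_1,v_6] + [v_1,v_5],
  ∂[v_4,v_5,v_6] = [v_5,v_6] − [v_4,v_6] + [v_4,v_5].
As a 27×18 matrix over Z this has rank 17, with invariant factors (1,1,1,1,1,1,1,1,1,1,1,1,1,1,1,1,1).

Computing H_k = (kernel of ∂_k) / (image of ∂_{k+1}):

  H_0: rank C_0 − rank ∂_1 = 9 − 8 = 1, and the invariant factors of ∂_1 are all 1, so H_0 = Z.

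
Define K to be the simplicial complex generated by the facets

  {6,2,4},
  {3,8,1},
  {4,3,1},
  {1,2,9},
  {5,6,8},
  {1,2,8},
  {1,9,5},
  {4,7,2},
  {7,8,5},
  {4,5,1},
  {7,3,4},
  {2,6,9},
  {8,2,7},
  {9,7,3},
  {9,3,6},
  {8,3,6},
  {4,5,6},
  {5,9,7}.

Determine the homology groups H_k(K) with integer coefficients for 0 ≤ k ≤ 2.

Take the total order 1 < 2 < 3 < 4 < 5 < 6 < 7 < 8 < 9 on the vertex set. Then K (dimension 2) consists of the simplices:

  0-simplices (9): [1], [2], [3], [4], [5], [6], [7], [8], [9]
  1-simplices (27): (27 of them)
  2-simplices (18): [1,2,8], [1,2,9], [1,3,4], [1,3,8], [1,4,5], [1,5,9], [2,4,6], [2,4,7], [2,6,9], [2,7,8], [3,4,7], [3,6,8], [3,6,9], [3,7,9], [4,5,6], [5,6,8], [5,7,8], [5,7,9]

giving chain groups C_0 ≅ Z^9, C_1 ≅ Z^27, C_2 ≅ Z^18.

The boundary map ∂_1: C_1 → C_0 is given by ∂[p,q] = [q] − [p].
The resulting 9×27 matrix has rank 8, and its Smith normal form has invariant factors (1,1,1,1,1,1,1,1).

∂_2: C_2 → C_1 sends each 2-simplex [p,q,r] to [q,r] − [p,r] + [p,q]. For instance
  ∂[1,3,4] = [3,4] − [1,4] + [1,3],
  ∂[4,5,6] = [5,6] − [4,6] + [4,5].
The resulting 27×18 matrix has rank 17, and its Smith normal form has invariant factors (1,1,1,1,1,1,1,1,1,1,1,1,1,1,1,1,1).

Reading off H_k = ker ∂_k / im ∂_{k+1}:

  H_0: rank C_0 − rank ∂_1 = 9 − 8 = 1, and the invariant factors of ∂_1 are all 1, so H_0 ≅ Z.
  H_1: rank ker ∂_1 − rank ∂_2 = (27 − 8) − 17 = 2, and the invariant factors of ∂_2 are all 1, so H_1 ≅ Z^2.
  H_2: rank ker ∂_2 − rank ∂_3 = (18 − 17) − 0 = 1, and there is no ∂_3, so H_2 ≅ Z.

As a check, the Euler characteristic is 9 − 27 + 18 = 0, which agrees with 1 − 2 + 1 = 0.

H_0 ≅ Z,  H_1 ≅ Z^2,  H_2 ≅ Z.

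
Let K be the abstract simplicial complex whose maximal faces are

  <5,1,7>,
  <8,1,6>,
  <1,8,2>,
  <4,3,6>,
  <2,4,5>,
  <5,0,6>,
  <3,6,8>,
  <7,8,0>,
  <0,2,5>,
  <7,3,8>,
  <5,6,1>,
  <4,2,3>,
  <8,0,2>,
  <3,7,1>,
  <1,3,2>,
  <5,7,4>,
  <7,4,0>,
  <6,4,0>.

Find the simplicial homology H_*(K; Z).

We work with the vertex ordering 0 < 1 < 2 < 3 < 4 < 5 < 6 < 7 < 8. The simplices of K, each written with vertices in increasing order, are:

  0-simplices (9): [0], [1], [2], [3], [4], [5], [6], [7], [8]
  1-simplices (27): (27 of them)
  2-simplices (18): [0,2,5], [0,2,8], [0,4,6], [0,4,7], [0,5,6], [0,7,8], [1,2,3], [1,2,8], [1,3,7], [1,5,6], [1,5,7], [1,6,8], [2,3,4], [2,4,5], [3,4,6], [3,6,8], [3,7,8], [4,5,7]

Hence C_0 ≅ Z^9, C_1 ≅ Z^27, C_2 ≅ Z^18.

∂_1: C_1 → C_0 maps an edge to its endpoints' difference, ∂[p,q] = q − p.
This gives a 9×27 integer matrix of rank 8; reducing to Smith normal form yields diagonal entries (1,1,1,1,1,1,1,1).

The boundary map ∂_2: C_2 → C_1 maps a triangle to the signed sum of its edges. For instance
  ∂[1,2,3] = [2,3] − [1,3] + [1,2],
  ∂[1,6,8] = [6,8] − [1,8] + [1,6].
The resulting 27×18 matrix has rank 18, and its Smith normal form has invariant factors (1,1,1,1,1,1,1,1,1,1,1,1,1,1,1,1,1,2).

Reading off H_k = ker ∂_k / im ∂_{k+1}:

  H_0: rank C_0 − rank ∂_1 = 9 − 8 = 1, and the invariant factors of ∂_1 are all 1, so H_0 = Z.
  H_1: rank ker ∂_1 − rank ∂_2 = (27 − 8) − 18 = 1, and ∂_2 has invariant factor 2 > 1, so H_1 = Z ⊕ Z/2.
  H_2: rank ker ∂_2 − rank ∂_3 = (18 − 18) − 0 = 0, and there is no ∂_3, so H_2 = 0.

(K is a triangulation of the Klein bottle.)

H_0 = Z,  H_1 = Z ⊕ Z/2,  H_2 = 0.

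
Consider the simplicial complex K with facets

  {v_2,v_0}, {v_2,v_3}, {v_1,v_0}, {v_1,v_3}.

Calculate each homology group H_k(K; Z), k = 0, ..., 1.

K has 4 vertices, 4 edges.
rank ∂_0 = 0, rank ∂_1 = 3 ⇒ b_0 = 4 − 0 − 3 = 1; all invariant factors of ∂_1 are 1 so no torsion. So H_0 = Z.
rank ∂_1 = 3, rank ∂_2 = 0 ⇒ b_1 = 4 − 3 − 0 = 1. So H_1 = Z.

H_0 ≅ Z,  H_1 ≅ Z.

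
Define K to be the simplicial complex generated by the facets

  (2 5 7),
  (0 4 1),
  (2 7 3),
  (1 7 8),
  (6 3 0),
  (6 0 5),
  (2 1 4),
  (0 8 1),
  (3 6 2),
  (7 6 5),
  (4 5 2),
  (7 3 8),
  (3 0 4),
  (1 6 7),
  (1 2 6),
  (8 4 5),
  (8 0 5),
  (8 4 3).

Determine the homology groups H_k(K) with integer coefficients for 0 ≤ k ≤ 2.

Take the total order 0 < 1 < 2 < 3 < 4 < 5 < 6 < 7 < 8 on the vertex set. Then K (dimension 2) consists of the simplices:

  0-simplices (9): [0], [1], [2], [3], [4], [5], [6], [7], [8]
  1-simplices (27): (27 of them)
  2-simplices (18): [0,1,4], [0,1,8], [0,3,4], [0,3,6], [0,5,6], [0,5,8], [1,2,4], [1,2,6], [1,6,7], [1,7,8], [2,3,6], [2,3,7], [2,4,5], [2,5,7], [3,4,8], [3,7,8], [4,5,8], [5,6,7]

so the chain groups are C_0 ≅ Z^9, C_1 ≅ Z^27, C_2 ≅ Z^18.

Boundary ∂_1: C_1 → C_0 maps an edge to its endpoints' difference, ∂[p,q] = q − p. For instance
  ∂[0,8] = [8] − [0].
The resulting 9×27 matrix has rank 8, and its Smith normal form has invariant factors (1,1,1,1,1,1,1,1).

The boundary map ∂_2: C_2 → C_1 acts by ∂[p,q,r] = [q,r] − [p,r] + [p,q]. For instance
  ∂[0,3,6] = [3,6] − [0,6] + [0,3],
  ∂[0,3,4] = [3,4] − [0,4] + [0,3].
As a 27×18 matrix over Z this has rank 18, with invariant factors (1,1,1,1,1,1,1,1,1,1,1,1,1,1,1,1,1,2).

Computing H_k = (kernel of ∂_k) / (image of ∂_{k+1}):

  H_0: rank C_0 − rank ∂_1 = 9 − 8 = 1, and the invariant factors of ∂_1 are all 1, so H_0 = Z.
  H_1: rank ker ∂_1 − rank ∂_2 = (27 − 8) − 18 = 1, and ∂_2 has invariant factor 2 > 1, so H_1 = Z ⊕ Z/2.
  H_2: rank ker ∂_2 − rank ∂_3 = (18 − 18) − 0 = 0, and there is no ∂_3, so H_2 = 0.

H_0 ≅ Z,  H_1 ≅ Z ⊕ Z/2,  H_2 = 0.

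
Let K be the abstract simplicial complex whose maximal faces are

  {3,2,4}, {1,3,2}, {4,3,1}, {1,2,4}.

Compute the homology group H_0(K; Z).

H_0 ≅ Z.

Fix the vertex order 1 < 2 < 3 < 4 and write every simplex with vertices in increasing order. Then dim K = 2 and the simplices of K are:

  0-simplices (4): [1], [2], [3], [4]
  1-simplices (6): [1,2], [1,3], [1,4], [2,3], [2,4], [3,4]
  2-simplices (4): [1,2,3], [1,2,4], [1,3,4], [2,3,4]

so the chain groups are C_0 ≅ Z^4, C_1 ≅ Z^6, C_2 ≅ Z^4.

Boundary ∂_1: C_1 → C_0 maps an edge to its endpoints' difference, ∂[p,q] = q − p. For instance
  ∂[1,2] = [2] − [1].
The 4×6 boundary matrix has rank 3 and Smith normal form diag(1,1,1).

The boundary map ∂_2: C_2 → C_1 acts by ∂[p,q,r] = [q,r] − [p,r] + [p,q]. For instance
  ∂[1,2,4] = [2,4] − [1,4] + [1,2],
  ∂[1,2,3] = [2,3] − [1,3] + [1,2].
This gives a 6×4 integer matrix of rank 3; reducing to Smith normal form yields diagonal entries (1,1,1).

From H_k ≅ ker(∂_k) / im(∂_{k+1}) we obtain:

  H_0: rank C_0 − rank ∂_1 = 4 − 3 = 1, and the invariant factors of ∂_1 are all 1, so H_0 = Z.

(K is a triangulation of the 2-sphere S^2.)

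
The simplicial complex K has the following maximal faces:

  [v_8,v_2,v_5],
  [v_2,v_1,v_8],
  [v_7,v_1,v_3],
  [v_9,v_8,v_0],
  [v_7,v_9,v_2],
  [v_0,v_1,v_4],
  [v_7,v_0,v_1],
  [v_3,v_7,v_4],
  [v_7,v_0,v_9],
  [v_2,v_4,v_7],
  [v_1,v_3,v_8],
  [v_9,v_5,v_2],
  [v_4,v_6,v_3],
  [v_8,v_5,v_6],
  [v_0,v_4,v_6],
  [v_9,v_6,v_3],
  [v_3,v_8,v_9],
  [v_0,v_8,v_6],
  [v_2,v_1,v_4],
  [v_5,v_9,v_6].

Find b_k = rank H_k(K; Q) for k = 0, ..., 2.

b_0 = 1, b_1 = 1, b_2 = 0.

Take the total order v_0 < v_1 < v_2 < v_3 < v_4 < v_5 < v_6 < v_7 < v_8 < v_9 on the vertex set. Then K (dimension 2) consists of the simplices:

  0-simplices (10): [v_0], [v_1], [v_2], [v_3], [v_4], [v_5], [v_6], [v_7], [v_8], [v_9]
  1-simplices (30): (30 of them)
  2-simplices (20): (20 of them)

giving chain groups C_0 ≅ Z^10, C_1 ≅ Z^30, C_2 ≅ Z^20.

The boundary map ∂_1: C_1 → C_0 is given by ∂[p,q] = [q] − [p].
The resulting 10×30 matrix has rank 9, and its Smith normal form has invariant factors (1,1,1,1,1,1,1,1,1).

The boundary map ∂_2: C_2 → C_1 maps a triangle to the signed sum of its edges. For instance
  ∂[v_1,v_3,v_7] = [v_3,v_7] − [v_1,v_7] + [v_1,v_3],
  ∂[v_3,v_8,v_9] = [v_8,v_9] − [v_3,v_9] + [v_3,v_8].
As a 30×20 matrix over Z this has rank 20, with invariant factors (1,1,1,1,1,1,1,1,1,1,1,1,1,1,1,1,1,1,1,2).

Now H_k = ker ∂_k / im ∂_{k+1}, so:

  H_0: rank C_0 − rank ∂_1 = 10 − 9 = 1, and the invariant factors of ∂_1 are all 1, so H_0 = Z.
  H_1: rank ker ∂_1 − rank ∂_2 = (30 − 9) − 20 = 1, and ∂_2 has invariant factor 2 > 1, so H_1 = Z ⊕ Z/2.
  H_2: rank ker ∂_2 − rank ∂_3 = (20 − 20) − 0 = 0, and there is no ∂_3, so H_2 = 0.

As a check, the Euler characteristic is 10 − 30 + 20 = 0, which agrees with 1 − 1 + 0 = 0.
(K is a triangulation of the Klein bottle.)

Hence the Betti numbers are b_0 = 1, b_1 = 1, b_2 = 0.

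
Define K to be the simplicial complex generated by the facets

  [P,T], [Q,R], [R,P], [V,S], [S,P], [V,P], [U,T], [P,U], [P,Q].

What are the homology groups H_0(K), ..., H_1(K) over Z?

H_0 = Z,  H_1 = Z^3.

K has 7 vertices, 9 edges.
rank ∂_0 = 0, rank ∂_1 = 6 ⇒ b_0 = 7 − 0 − 6 = 1; all invariant factors of ∂_1 are 1 so no torsion. So H_0 ≅ Z.
rank ∂_1 = 6, rank ∂_2 = 0 ⇒ b_1 = 9 − 6 − 0 = 3. So H_1 ≅ Z^3.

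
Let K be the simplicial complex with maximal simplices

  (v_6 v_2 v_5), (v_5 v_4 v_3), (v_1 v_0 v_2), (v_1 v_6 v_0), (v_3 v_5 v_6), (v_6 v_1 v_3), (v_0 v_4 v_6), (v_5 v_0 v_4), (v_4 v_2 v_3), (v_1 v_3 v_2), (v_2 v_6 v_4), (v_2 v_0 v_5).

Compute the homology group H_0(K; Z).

Fix the vertex order v_0 < v_1 < v_2 < v_3 < v_4 < v_5 < v_6 and write every simplex with vertices in increasing order. Then dim K = 2 and the simplices of K are:

  0-simplices (7): [v_0], [v_1], [v_2], [v_3], [v_4], [v_5], [v_6]
  1-simplices (18): (18 of them)
  2-simplices (12): (12 of them)

Hence C_0 ≅ Z^7, C_1 ≅ Z^18, C_2 ≅ Z^12.

The boundary map ∂_1: C_1 → C_0 maps an edge to its endpoints' difference, ∂[p,q] = q − p. For instance
  ∂[v_3,v_6] = [v_6] − [v_3].
As a 7×18 matrix over Z this has rank 6, with invariant factors (1,1,1,1,1,1).

Boundary ∂_2: C_2 → C_1 sends each 2-simplex [p,q,r] to [q,r] − [p,r] + [p,q]. For instance
  ∂[v_2,v_4,v_6] = [v_4,v_6] − [v_2,v_6] + [v_2,v_4],
  ∂[v_0,v_4,v_6] = [v_4,v_6] − [v_0,v_6] + [v_0,v_4].
As a 18×12 matrix over Z this has rank 12, with invariant factors (1,1,1,1,1,1,1,1,1,1,1,2).

Reading off H_k = ker ∂_k / im ∂_{k+1}:

  H_0: rank C_0 − rank ∂_1 = 7 − 6 = 1, and the invariant factors of ∂_1 are all 1, so H_0 = Z.

H_0 = Z.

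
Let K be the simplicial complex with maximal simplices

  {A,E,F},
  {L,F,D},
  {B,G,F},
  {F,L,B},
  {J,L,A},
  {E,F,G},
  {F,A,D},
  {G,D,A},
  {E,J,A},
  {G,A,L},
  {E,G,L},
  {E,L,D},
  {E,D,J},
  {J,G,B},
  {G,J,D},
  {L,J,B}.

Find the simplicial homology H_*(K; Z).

H_0 = Z,  H_1 = Z^2,  H_2 = Z.

Order the vertices as A < B < D < E < F < G < J < L. Listing each simplex with vertices in this order, K has dimension 2 with simplices:

  0-simplices (8): A, B, D, E, F, G, J, L
  1-simplices (24): AD, AE, AF, AG, AJ, AL, BF, BG, BJ, BL, DE, DF, DG, DJ, DL, EF, EG, EJ, EL, FG, FL, GJ, GL, JL
  2-simplices (16): ADF, ADG, AEF, AEJ, AGL, AJL, BFG, BFL, BGJ, BJL, DEJ, DEL, DFL, DGJ, EFG, EGL

giving chain groups C_0 ≅ Z^8, C_1 ≅ Z^24, C_2 ≅ Z^16.

∂_1: C_1 → C_0 is given by ∂[p,q] = [q] − [p].
As a 8×24 matrix over Z this has rank 7, with invariant factors (1,1,1,1,1,1,1).

The boundary map ∂_2: C_2 → C_1 acts by ∂[p,q,r] = [q,r] − [p,r] + [p,q]. For instance
  ∂AGL = GL − AL + AG,
  ∂BFG = FG − BG + BF.
As a 24×16 matrix over Z this has rank 15, with invariant factors (1,1,1,1,1,1,1,1,1,1,1,1,1,1,1).

From H_k ≅ ker(∂_k) / im(∂_{k+1}) we obtain:

  H_0: rank C_0 − rank ∂_1 = 8 − 7 = 1, and the invariant factors of ∂_1 are all 1, so H_0 ≅ Z.
  H_1: rank ker ∂_1 − rank ∂_2 = (24 − 7) − 15 = 2, and the invariant factors of ∂_2 are all 1, so H_1 ≅ Z^2.
  H_2: rank ker ∂_2 − rank ∂_3 = (16 − 15) − 0 = 1, and there is no ∂_3, so H_2 ≅ Z.

(K is a triangulation of the torus T^2.)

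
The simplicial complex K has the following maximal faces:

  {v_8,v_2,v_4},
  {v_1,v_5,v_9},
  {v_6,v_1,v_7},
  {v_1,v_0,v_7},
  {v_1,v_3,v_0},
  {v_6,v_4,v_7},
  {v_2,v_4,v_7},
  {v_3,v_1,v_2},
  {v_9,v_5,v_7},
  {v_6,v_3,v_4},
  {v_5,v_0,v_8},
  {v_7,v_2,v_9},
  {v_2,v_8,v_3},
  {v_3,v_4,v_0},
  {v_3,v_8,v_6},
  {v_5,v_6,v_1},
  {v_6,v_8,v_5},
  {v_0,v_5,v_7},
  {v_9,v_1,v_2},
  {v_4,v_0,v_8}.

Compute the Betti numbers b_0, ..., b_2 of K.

We work with the vertex ordering v_0 < v_1 < v_2 < v_3 < v_4 < v_5 < v_6 < v_7 < v_8 < v_9. The simplices of K, each written with vertices in increasing order, are:

  0-simplices (10): [v_0], [v_1], [v_2], [v_3], [v_4], [v_5], [v_6], [v_7], [v_8], [v_9]
  1-simplices (30): (30 of them)
  2-simplices (20): (20 of them)

so the chain groups are C_0 ≅ Z^10, C_1 ≅ Z^30, C_2 ≅ Z^20.

∂_1: C_1 → C_0 is given by ∂[p,q] = [q] − [p].
This gives a 10×30 integer matrix of rank 9; reducing to Smith normal form yields diagonal entries (1,1,1,1,1,1,1,1,1).

Boundary ∂_2: C_2 → C_1 maps a triangle to the signed sum of its edges. For instance
  ∂[v_1,v_2,v_3] = [v_2,v_3] − [v_1,v_3] + [v_1,v_2],
  ∂[v_0,v_4,v_8] = [v_4,v_8] − [v_0,v_8] + [v_0,v_4].
As a 30×20 matrix over Z this has rank 20, with invariant factors (1,1,1,1,1,1,1,1,1,1,1,1,1,1,1,1,1,1,1,2).

Reading off H_k = ker ∂_k / im ∂_{k+1}:

  H_0: rank C_0 − rank ∂_1 = 10 − 9 = 1, and the invariant factors of ∂_1 are all 1, so H_0 ≅ Z.
  H_1: rank ker ∂_1 − rank ∂_2 = (30 − 9) − 20 = 1, and ∂_2 has invariant factor 2 > 1, so H_1 ≅ Z ⊕ Z/2Z.
  H_2: rank ker ∂_2 − rank ∂_3 = (20 − 20) − 0 = 0, and there is no ∂_3, so H_2 ≅ 0.

Hence the Betti numbers are b_0 = 1, b_1 = 1, b_2 = 0.

b_0 = 1, b_1 = 1, b_2 = 0.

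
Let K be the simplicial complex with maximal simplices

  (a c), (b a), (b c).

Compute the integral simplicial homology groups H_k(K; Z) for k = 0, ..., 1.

H_0 ≅ Z,  H_1 ≅ Z.

K has 3 vertices, 3 edges.
rank ∂_0 = 0, rank ∂_1 = 2 ⇒ b_0 = 3 − 0 − 2 = 1; all invariant factors of ∂_1 are 1 so no torsion. So H_0 = Z.
rank ∂_1 = 2, rank ∂_2 = 0 ⇒ b_1 = 3 − 2 − 0 = 1. So H_1 = Z.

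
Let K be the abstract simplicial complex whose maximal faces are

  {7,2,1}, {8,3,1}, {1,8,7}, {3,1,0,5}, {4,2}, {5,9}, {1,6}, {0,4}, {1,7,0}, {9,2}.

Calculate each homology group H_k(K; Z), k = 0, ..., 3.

H_0 ≅ Z,  H_1 ≅ Z^2,  H_2 = 0,  H_3 = 0.

Order the vertices as 0 < 1 < 2 < 3 < 4 < 5 < 6 < 7 < 8 < 9. Listing each simplex with vertices in this order, K has dimension 3 with simplices:

  0-simplices (10): [0], [1], [2], [3], [4], [5], [6], [7], [8], [9]
  1-simplices (18): [0,1], [0,3], [0,4], [0,5], [0,7], [1,2], [1,3], [1,5], [1,6], [1,7], [1,8], [2,4], [2,7], [2,9], [3,5], [3,8], [5,9], [7,8]
  2-simplices (8): [0,1,3], [0,1,5], [0,1,7], [0,3,5], [1,2,7], [1,3,5], [1,3,8], [1,7,8]
  3-simplices (1): [0,1,3,5]

Hence C_0 ≅ Z^10, C_1 ≅ Z^18, C_2 ≅ Z^8, C_3 ≅ Z^1.

The boundary map ∂_1: C_1 → C_0 maps an edge to its endpoints' difference, ∂[p,q] = q − p.
As a 10×18 matrix over Z this has rank 9, with invariant factors (1,1,1,1,1,1,1,1,1).

∂_2: C_2 → C_1 acts by ∂[p,q,r] = [q,r] − [p,r] + [p,q]. For instance
  ∂[1,7,8] = [7,8] − [1,8] + [1,7],
  ∂[0,1,7] = [1,7] − [0,7] + [0,1].
This gives a 18×8 integer matrix of rank 7; reducing to Smith normal form yields diagonal entries (1,1,1,1,1,1,1).

Boundary ∂_3: C_3 → C_2 sends each 3-simplex σ to the alternating sum Σ_i (−1)^i (σ with its i-th vertex removed). For instance
  ∂[0,1,3,5] = [1,3,5] − [0,3,5] + [0,1,5] − [0,1,3].
The resulting 8×1 matrix has rank 1, and its Smith normal form has invariant factors (1).

Computing H_k = (kernel of ∂_k) / (image of ∂_{k+1}):

  H_0: rank C_0 − rank ∂_1 = 10 − 9 = 1, and the invariant factors of ∂_1 are all 1, so H_0 = Z.
  H_1: rank ker ∂_1 − rank ∂_2 = (18 − 9) − 7 = 2, and the invariant factors of ∂_2 are all 1, so H_1 = Z^2.
  H_2: rank ker ∂_2 − rank ∂_3 = (8 − 7) − 1 = 0, and the invariant factors of ∂_3 are all 1, so H_2 = 0.
  H_3: rank ker ∂_3 − rank ∂_4 = (1 − 1) − 0 = 0, and there is no ∂_4, so H_3 = 0.

As a check, the Euler characteristic is 10 − 18 + 8 − 1 = -1, which agrees with 1 − 2 + 0 − 0 = -1.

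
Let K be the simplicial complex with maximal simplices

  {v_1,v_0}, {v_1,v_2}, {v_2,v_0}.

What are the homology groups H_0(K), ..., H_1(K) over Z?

H_0 = Z,  H_1 = Z.

We work with the vertex ordering v_0 < v_1 < v_2. The simplices of K, each written with vertices in increasing order, are:

  0-simplices (3): [v_0], [v_1], [v_2]
  1-simplices (3): [v_0,v_1], [v_0,v_2], [v_1,v_2]

so the chain groups are C_0 ≅ Z^3, C_1 ≅ Z^3.

The boundary map ∂_1: C_1 → C_0 sends each edge [p,q] (with p < q) to q − p.
This gives a 3×3 integer matrix of rank 2; reducing to Smith normal form yields diagonal entries (1,1).

From H_k ≅ ker(∂_k) / im(∂_{k+1}) we obtain:

  H_0: rank C_0 − rank ∂_1 = 3 − 2 = 1, and the invariant factors of ∂_1 are all 1, so H_0 = Z.
  H_1: rank ker ∂_1 − rank ∂_2 = (3 − 2) − 0 = 1, and there is no ∂_2, so H_1 = Z.

As a check, the Euler characteristic is 3 − 3 = 0, which agrees with 1 − 1 = 0.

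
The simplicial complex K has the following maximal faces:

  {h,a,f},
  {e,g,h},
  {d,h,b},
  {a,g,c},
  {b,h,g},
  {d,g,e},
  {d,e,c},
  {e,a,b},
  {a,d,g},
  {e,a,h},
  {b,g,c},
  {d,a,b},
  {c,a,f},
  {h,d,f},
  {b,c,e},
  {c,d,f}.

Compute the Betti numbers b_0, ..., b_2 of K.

b_0 = 1, b_1 = 2, b_2 = 1.

Take the total order a < b < c < d < e < f < g < h on the vertex set. Then K (dimension 2) consists of the simplices:

  0-simplices (8): a, b, c, d, e, f, g, h
  1-simplices (24): ab, ac, ad, ae, af, ag, ah, bc, bd, be, bg, bh, cd, ce, cf, cg, de, df, dg, dh, eg, eh, fh, gh
  2-simplices (16): abd, abe, acf, acg, adg, aeh, afh, bce, bcg, bdh, bgh, cde, cdf, deg, dfh, egh

giving chain groups C_0 ≅ Z^8, C_1 ≅ Z^24, C_2 ≅ Z^16.

∂_1: C_1 → C_0 sends each edge [p,q] (with p < q) to q − p. For instance
  ∂de = e − d.
The 8×24 boundary matrix has rank 7 and Smith normal form diag(1,1,1,1,1,1,1).

The boundary map ∂_2: C_2 → C_1 maps a triangle to the signed sum of its edges. For instance
  ∂bgh = gh − bh + bg,
  ∂abd = bd − ad + ab.
The 24×16 boundary matrix has rank 15 and Smith normal form diag(1,1,1,1,1,1,1,1,1,1,1,1,1,1,1).

Reading off H_k = ker ∂_k / im ∂_{k+1}:

  H_0: rank C_0 − rank ∂_1 = 8 − 7 = 1, and the invariant factors of ∂_1 are all 1, so H_0 ≅ Z.
  H_1: rank ker ∂_1 − rank ∂_2 = (24 − 7) − 15 = 2, and the invariant factors of ∂_2 are all 1, so H_1 ≅ Z^2.
  H_2: rank ker ∂_2 − rank ∂_3 = (16 − 15) − 0 = 1, and there is no ∂_3, so H_2 ≅ Z.

(K is a triangulation of the torus T^2.)

Hence the Betti numbers are b_0 = 1, b_1 = 2, b_2 = 1.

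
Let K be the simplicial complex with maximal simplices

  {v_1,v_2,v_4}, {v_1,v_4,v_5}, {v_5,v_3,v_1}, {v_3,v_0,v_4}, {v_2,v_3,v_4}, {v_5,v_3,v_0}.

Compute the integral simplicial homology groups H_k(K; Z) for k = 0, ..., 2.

Take the total order v_0 < v_1 < v_2 < v_3 < v_4 < v_5 on the vertex set. Then K (dimension 2) consists of the simplices:

  0-simplices (6): [v_0], [v_1], [v_2], [v_3], [v_4], [v_5]
  1-simplices (12): [v_0,v_3], [v_0,v_4], [v_0,v_5], [v_1,v_2], [v_1,v_3], [v_1,v_4], [v_1,v_5], [v_2,v_3], [v_2,v_4], [v_3,v_4], [v_3,v_5], [v_4,v_5]
  2-simplices (6): [v_0,v_3,v_4], [v_0,v_3,v_5], [v_1,v_2,v_4], [v_1,v_3,v_5], [v_1,v_4,v_5], [v_2,v_3,v_4]

so the chain groups are C_0 ≅ Z^6, C_1 ≅ Z^12, C_2 ≅ Z^6.

The boundary map ∂_1: C_1 → C_0 sends each edge [p,q] (with p < q) to q − p. For instance
  ∂[v_4,v_5] = [v_5] − [v_4].
As a 6×12 matrix over Z this has rank 5, with invariant factors (1,1,1,1,1).

Boundary ∂_2: C_2 → C_1 maps a triangle to the signed sum of its edges. For instance
  ∂[v_1,v_4,v_5] = [v_4,v_5] − [v_1,v_5] + [v_1,v_4],
  ∂[v_0,v_3,v_4] = [v_3,v_4] − [v_0,v_4] + [v_0,v_3].
The resulting 12×6 matrix has rank 6, and its Smith normal form has invariant factors (1,1,1,1,1,1).

From H_k ≅ ker(∂_k) / im(∂_{k+1}) we obtain:

  H_0: rank C_0 − rank ∂_1 = 6 − 5 = 1, and the invariant factors of ∂_1 are all 1, so H_0 ≅ Z.
  H_1: rank ker ∂_1 − rank ∂_2 = (12 − 5) − 6 = 1, and the invariant factors of ∂_2 are all 1, so H_1 ≅ Z.
  H_2: rank ker ∂_2 − rank ∂_3 = (6 − 6) − 0 = 0, and there is no ∂_3, so H_2 ≅ 0.

H_0 = Z,  H_1 = Z,  H_2 = 0.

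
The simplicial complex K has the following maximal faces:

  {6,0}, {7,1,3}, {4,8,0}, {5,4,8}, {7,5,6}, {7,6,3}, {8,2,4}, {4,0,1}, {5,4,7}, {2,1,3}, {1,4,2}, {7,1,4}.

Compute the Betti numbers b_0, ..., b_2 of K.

b_0 = 1, b_1 = 1, b_2 = 0.

K has 9 vertices, 20 edges, 11 triangles.
rank ∂_0 = 0, rank ∂_1 = 8 ⇒ b_0 = 9 − 0 − 8 = 1; all invariant factors of ∂_1 are 1 so no torsion. So H_0 = Z.
rank ∂_1 = 8, rank ∂_2 = 11 ⇒ b_1 = 20 − 8 − 11 = 1; all invariant factors of ∂_2 are 1 so no torsion. So H_1 = Z.
rank ∂_2 = 11, rank ∂_3 = 0 ⇒ b_2 = 11 − 11 − 0 = 0. So H_2 = 0.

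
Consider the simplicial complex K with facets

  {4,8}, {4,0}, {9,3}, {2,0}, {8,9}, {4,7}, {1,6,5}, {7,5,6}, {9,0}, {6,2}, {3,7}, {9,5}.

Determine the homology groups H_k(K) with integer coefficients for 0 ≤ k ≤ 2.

K has 10 vertices, 15 edges, 2 triangles.
rank ∂_0 = 0, rank ∂_1 = 9 ⇒ b_0 = 10 − 0 − 9 = 1; all invariant factors of ∂_1 are 1 so no torsion. So H_0 ≅ Z.
rank ∂_1 = 9, rank ∂_2 = 2 ⇒ b_1 = 15 − 9 − 2 = 4; all invariant factors of ∂_2 are 1 so no torsion. So H_1 ≅ Z^4.
rank ∂_2 = 2, rank ∂_3 = 0 ⇒ b_2 = 2 − 2 − 0 = 0. So H_2 ≅ 0.

H_0 = Z,  H_1 = Z^4,  H_2 = 0.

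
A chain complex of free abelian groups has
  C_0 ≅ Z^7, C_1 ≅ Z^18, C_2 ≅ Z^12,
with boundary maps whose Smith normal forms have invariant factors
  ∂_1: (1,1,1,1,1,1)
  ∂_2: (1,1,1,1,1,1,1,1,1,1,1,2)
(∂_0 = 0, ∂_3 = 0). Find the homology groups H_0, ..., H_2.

H_0: b_0 = 7 − 0 − 6 = 1; torsion from ∂_1 factors > 1: none. So H_0 ≅ Z.
H_1: b_1 = 18 − 6 − 12 = 0; torsion from ∂_2 factors > 1: [2]. So H_1 ≅ Z/2.
H_2: b_2 = 12 − 12 − 0 = 0; torsion from ∂_3 factors > 1: none. So H_2 ≅ 0.

H_0 ≅ Z,  H_1 ≅ Z/2,  H_2 = 0.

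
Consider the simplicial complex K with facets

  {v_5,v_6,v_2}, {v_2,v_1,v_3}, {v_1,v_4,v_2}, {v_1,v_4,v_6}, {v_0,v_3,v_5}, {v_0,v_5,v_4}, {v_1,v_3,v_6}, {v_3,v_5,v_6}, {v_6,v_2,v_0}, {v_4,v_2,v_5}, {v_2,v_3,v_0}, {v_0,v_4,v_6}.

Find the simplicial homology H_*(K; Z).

Take the total order v_0 < v_1 < v_2 < v_3 < v_4 < v_5 < v_6 on the vertex set. Then K (dimension 2) consists of the simplices:

  0-simplices (7): [v_0], [v_1], [v_2], [v_3], [v_4], [v_5], [v_6]
  1-simplices (18): (18 of them)
  2-simplices (12): (12 of them)

giving chain groups C_0 ≅ Z^7, C_1 ≅ Z^18, C_2 ≅ Z^12.

The boundary map ∂_1: C_1 → C_0 maps an edge to its endpoints' difference, ∂[p,q] = q − p.
The 7×18 boundary matrix has rank 6 and Smith normal form diag(1,1,1,1,1,1).

The boundary map ∂_2: C_2 → C_1 acts by ∂[p,q,r] = [q,r] − [p,r] + [p,q]. For instance
  ∂[v_0,v_4,v_5] = [v_4,v_5] − [v_0,v_5] + [v_0,v_4],
  ∂[v_0,v_2,v_6] = [v_2,v_6] − [v_0,v_6] + [v_0,v_2].
The resulting 18×12 matrix has rank 12, and its Smith normal form has invariant factors (1,1,1,1,1,1,1,1,1,1,1,2).

Reading off H_k = ker ∂_k / im ∂_{k+1}:

  H_0: rank C_0 − rank ∂_1 = 7 − 6 = 1, and the invariant factors of ∂_1 are all 1, so H_0 ≅ Z.
  H_1: rank ker ∂_1 − rank ∂_2 = (18 − 6) − 12 = 0, and ∂_2 has invariant factor 2 > 1, so H_1 ≅ Z/2Z.
  H_2: rank ker ∂_2 − rank ∂_3 = (12 − 12) − 0 = 0, and there is no ∂_3, so H_2 ≅ 0.

As a check, the Euler characteristic is 7 − 18 + 12 = 1, which agrees with 1 − 0 + 0 = 1.

H_0 = Z,  H_1 = Z/2Z,  H_2 = 0.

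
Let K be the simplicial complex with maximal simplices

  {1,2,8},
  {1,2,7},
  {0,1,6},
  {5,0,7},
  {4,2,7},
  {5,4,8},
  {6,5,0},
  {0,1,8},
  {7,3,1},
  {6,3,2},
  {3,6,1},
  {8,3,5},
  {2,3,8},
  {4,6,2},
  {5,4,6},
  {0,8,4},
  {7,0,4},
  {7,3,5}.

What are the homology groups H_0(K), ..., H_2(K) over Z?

Take the total order 0 < 1 < 2 < 3 < 4 < 5 < 6 < 7 < 8 on the vertex set. Then K (dimension 2) consists of the simplices:

  0-simplices (9): [0], [1], [2], [3], [4], [5], [6], [7], [8]
  1-simplices (27): (27 of them)
  2-simplices (18): [0,1,6], [0,1,8], [0,4,7], [0,4,8], [0,5,6], [0,5,7], [1,2,7], [1,2,8], [1,3,6], [1,3,7], [2,3,6], [2,3,8], [2,4,6], [2,4,7], [3,5,7], [3,5,8], [4,5,6], [4,5,8]

Hence C_0 ≅ Z^9, C_1 ≅ Z^27, C_2 ≅ Z^18.

Boundary ∂_1: C_1 → C_0 maps an edge to its endpoints' difference, ∂[p,q] = q − p. For instance
  ∂[3,7] = [7] − [3].
As a 9×27 matrix over Z this has rank 8, with invariant factors (1,1,1,1,1,1,1,1).

∂_2: C_2 → C_1 acts by ∂[p,q,r] = [q,r] − [p,r] + [p,q]. For instance
  ∂[1,2,7] = [2,7] − [1,7] + [1,2],
  ∂[0,1,8] = [1,8] − [0,8] + [0,1].
The 27×18 boundary matrix has rank 18 and Smith normal form diag(1,1,1,1,1,1,1,1,1,1,1,1,1,1,1,1,1,2).

From H_k ≅ ker(∂_k) / im(∂_{k+1}) we obtain:

  H_0: rank C_0 − rank ∂_1 = 9 − 8 = 1, and the invariant factors of ∂_1 are all 1, so H_0 ≅ Z.
  H_1: rank ker ∂_1 − rank ∂_2 = (27 − 8) − 18 = 1, and ∂_2 has invariant factor 2 > 1, so H_1 ≅ Z ⊕ Z_2.
  H_2: rank ker ∂_2 − rank ∂_3 = (18 − 18) − 0 = 0, and there is no ∂_3, so H_2 ≅ 0.

H_0 = Z,  H_1 = Z ⊕ Z_2,  H_2 = 0.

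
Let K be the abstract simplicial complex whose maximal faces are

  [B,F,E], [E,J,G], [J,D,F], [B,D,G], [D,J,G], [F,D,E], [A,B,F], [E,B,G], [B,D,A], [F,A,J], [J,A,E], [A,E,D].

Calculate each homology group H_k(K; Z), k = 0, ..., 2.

Fix the vertex order A < B < D < E < F < G < J and write every simplex with vertices in increasing order. Then dim K = 2 and the simplices of K are:

  0-simplices (7): A, B, D, E, F, G, J
  1-simplices (18): AB, AD, AE, AF, AJ, BD, BE, BF, BG, DE, DF, DG, DJ, EF, EG, EJ, FJ, GJ
  2-simplices (12): ABD, ABF, ADE, AEJ, AFJ, BDG, BEF, BEG, DEF, DFJ, DGJ, EGJ

so the chain groups are C_0 ≅ Z^7, C_1 ≅ Z^18, C_2 ≅ Z^12.

Boundary ∂_1: C_1 → C_0 maps an edge to its endpoints' difference, ∂[p,q] = q − p. For instance
  ∂BG = G − B.
This gives a 7×18 integer matrix of rank 6; reducing to Smith normal form yields diagonal entries (1,1,1,1,1,1).

Boundary ∂_2: C_2 → C_1 acts by ∂[p,q,r] = [q,r] − [p,r] + [p,q]. For instance
  ∂DFJ = FJ − DJ + DF,
  ∂ADE = DE − AE + AD.
The 18×12 boundary matrix has rank 12 and Smith normal form diag(1,1,1,1,1,1,1,1,1,1,1,2).

Reading off H_k = ker ∂_k / im ∂_{k+1}:

  H_0: rank C_0 − rank ∂_1 = 7 − 6 = 1, and the invariant factors of ∂_1 are all 1, so H_0 ≅ Z.
  H_1: rank ker ∂_1 − rank ∂_2 = (18 − 6) − 12 = 0, and ∂_2 has invariant factor 2 > 1, so H_1 ≅ Z/2.
  H_2: rank ker ∂_2 − rank ∂_3 = (12 − 12) − 0 = 0, and there is no ∂_3, so H_2 ≅ 0.

H_0 ≅ Z,  H_1 ≅ Z/2,  H_2 = 0.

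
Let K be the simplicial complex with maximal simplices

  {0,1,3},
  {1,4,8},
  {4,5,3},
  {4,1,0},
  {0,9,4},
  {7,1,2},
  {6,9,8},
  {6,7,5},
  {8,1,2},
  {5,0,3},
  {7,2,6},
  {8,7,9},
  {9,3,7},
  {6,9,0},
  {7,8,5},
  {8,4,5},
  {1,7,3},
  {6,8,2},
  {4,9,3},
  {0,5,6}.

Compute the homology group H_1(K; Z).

We work with the vertex ordering 0 < 1 < 2 < 3 < 4 < 5 < 6 < 7 < 8 < 9. The simplices of K, each written with vertices in increasing order, are:

  0-simplices (10): [0], [1], [2], [3], [4], [5], [6], [7], [8], [9]
  1-simplices (30): (30 of them)
  2-simplices (20): (20 of them)

Hence C_0 ≅ Z^10, C_1 ≅ Z^30, C_2 ≅ Z^20.

The boundary map ∂_1: C_1 → C_0 sends each edge [p,q] (with p < q) to q − p.
This gives a 10×30 integer matrix of rank 9; reducing to Smith normal form yields diagonal entries (1,1,1,1,1,1,1,1,1).

The boundary map ∂_2: C_2 → C_1 maps a triangle to the signed sum of its edges. For instance
  ∂[1,2,7] = [2,7] − [1,7] + [1,2],
  ∂[4,5,8] = [5,8] − [4,8] + [4,5].
The 30×20 boundary matrix has rank 20 and Smith normal form diag(1,1,1,1,1,1,1,1,1,1,1,1,1,1,1,1,1,1,1,2).

From H_k ≅ ker(∂_k) / im(∂_{k+1}) we obtain:

  H_1: rank ker ∂_1 − rank ∂_2 = (30 − 9) − 20 = 1, and ∂_2 has invariant factor 2 > 1, so H_1 = Z ⊕ Z/2.

H_1 = Z ⊕ Z/2.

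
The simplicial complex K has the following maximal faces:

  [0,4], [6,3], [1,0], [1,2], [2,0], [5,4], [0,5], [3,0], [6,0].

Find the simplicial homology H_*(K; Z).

Order the vertices as 0 < 1 < 2 < 3 < 4 < 5 < 6. Listing each simplex with vertices in this order, K has dimension 1 with simplices:

  0-simplices (7): [0], [1], [2], [3], [4], [5], [6]
  1-simplices (9): [0,1], [0,2], [0,3], [0,4], [0,5], [0,6], [1,2], [3,6], [4,5]

Hence C_0 ≅ Z^7, C_1 ≅ Z^9.

∂_1: C_1 → C_0 sends each edge [p,q] (with p < q) to q − p. For instance
  ∂[0,5] = [5] − [0].
The resulting 7×9 matrix has rank 6, and its Smith normal form has invariant factors (1,1,1,1,1,1).

From H_k ≅ ker(∂_k) / im(∂_{k+1}) we obtain:

  H_0: rank C_0 − rank ∂_1 = 7 − 6 = 1, and the invariant factors of ∂_1 are all 1, so H_0 = Z.
  H_1: rank ker ∂_1 − rank ∂_2 = (9 − 6) − 0 = 3, and there is no ∂_2, so H_1 = Z^3.

As a check, the Euler characteristic is 7 − 9 = -2, which agrees with 1 − 3 = -2.
(K is a triangulation of a wedge of 3 circles.)

H_0 ≅ Z,  H_1 ≅ Z^3.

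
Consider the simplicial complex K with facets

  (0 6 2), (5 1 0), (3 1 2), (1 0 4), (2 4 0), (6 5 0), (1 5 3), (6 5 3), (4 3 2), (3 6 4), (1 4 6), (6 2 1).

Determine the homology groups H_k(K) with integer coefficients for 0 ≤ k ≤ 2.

H_0 = Z,  H_1 = Z_2,  H_2 = 0.

K has 7 vertices, 18 edges, 12 triangles.
rank ∂_0 = 0, rank ∂_1 = 6 ⇒ b_0 = 7 − 0 − 6 = 1; all invariant factors of ∂_1 are 1 so no torsion. So H_0 ≅ Z.
rank ∂_1 = 6, rank ∂_2 = 12 ⇒ b_1 = 18 − 6 − 12 = 0; ∂_2 has invariant factor(s) [2] giving torsion. So H_1 ≅ Z_2.
rank ∂_2 = 12, rank ∂_3 = 0 ⇒ b_2 = 12 − 12 − 0 = 0. So H_2 ≅ 0.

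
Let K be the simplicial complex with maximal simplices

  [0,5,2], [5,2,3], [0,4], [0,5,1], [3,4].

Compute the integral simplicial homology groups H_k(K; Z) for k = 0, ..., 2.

H_0 = Z,  H_1 = Z,  H_2 = 0.

We work with the vertex ordering 0 < 1 < 2 < 3 < 4 < 5. The simplices of K, each written with vertices in increasing order, are:

  0-simplices (6): [0], [1], [2], [3], [4], [5]
  1-simplices (9): [0,1], [0,2], [0,4], [0,5], [1,5], [2,3], [2,5], [3,4], [3,5]
  2-simplices (3): [0,1,5], [0,2,5], [2,3,5]

Hence C_0 ≅ Z^6, C_1 ≅ Z^9, C_2 ≅ Z^3.

∂_1: C_1 → C_0 sends each edge [p,q] (with p < q) to q − p.
The resulting 6×9 matrix has rank 5, and its Smith normal form has invariant factors (1,1,1,1,1).

Boundary ∂_2: C_2 → C_1 maps a triangle to the signed sum of its edges. For instance
  ∂[0,2,5] = [2,5] − [0,5] + [0,2],
  ∂[2,3,5] = [3,5] − [2,5] + [2,3].
The resulting 9×3 matrix has rank 3, and its Smith normal form has invariant factors (1,1,1).

Computing H_k = (kernel of ∂_k) / (image of ∂_{k+1}):

  H_0: rank C_0 − rank ∂_1 = 6 − 5 = 1, and the invariant factors of ∂_1 are all 1, so H_0 ≅ Z.
  H_1: rank ker ∂_1 − rank ∂_2 = (9 − 5) − 3 = 1, and the invariant factors of ∂_2 are all 1, so H_1 ≅ Z.
  H_2: rank ker ∂_2 − rank ∂_3 = (3 − 3) − 0 = 0, and there is no ∂_3, so H_2 ≅ 0.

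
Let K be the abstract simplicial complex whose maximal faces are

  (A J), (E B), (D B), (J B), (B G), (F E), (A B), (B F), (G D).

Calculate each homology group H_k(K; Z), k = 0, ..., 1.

Take the total order A < B < D < E < F < G < J on the vertex set. Then K (dimension 1) consists of the simplices:

  0-simplices (7): A, B, D, E, F, G, J
  1-simplices (9): AB, AJ, BD, BE, BF, BG, BJ, DG, EF

Hence C_0 ≅ Z^7, C_1 ≅ Z^9.

The boundary map ∂_1: C_1 → C_0 sends each edge [p,q] (with p < q) to q − p.
This gives a 7×9 integer matrix of rank 6; reducing to Smith normal form yields diagonal entries (1,1,1,1,1,1).

Computing H_k = (kernel of ∂_k) / (image of ∂_{k+1}):

  H_0: rank C_0 − rank ∂_1 = 7 − 6 = 1, and the invariant factors of ∂_1 are all 1, so H_0 = Z.
  H_1: rank ker ∂_1 − rank ∂_2 = (9 − 6) − 0 = 3, and there is no ∂_2, so H_1 = Z^3.

H_0 = Z,  H_1 = Z^3.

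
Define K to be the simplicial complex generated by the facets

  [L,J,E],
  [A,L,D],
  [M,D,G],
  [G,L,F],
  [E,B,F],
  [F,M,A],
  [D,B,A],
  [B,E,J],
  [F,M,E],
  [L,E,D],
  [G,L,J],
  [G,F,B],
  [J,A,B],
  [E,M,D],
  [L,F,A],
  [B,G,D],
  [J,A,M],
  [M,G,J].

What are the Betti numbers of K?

b_0 = 1, b_1 = 2, b_2 = 1.

We work with the vertex ordering A < B < D < E < F < G < J < L < M. The simplices of K, each written with vertices in increasing order, are:

  0-simplices (9): A, B, D, E, F, G, J, L, M
  1-simplices (27): AB, AD, AF, AJ, AL, AM, BD, BE, BF, BG, BJ, DE, DG, DL, DM, EF, EJ, EL, EM, FG, FL, FM, GJ, GL, GM, JL, JM
  2-simplices (18): ABD, ABJ, ADL, AFL, AFM, AJM, BDG, BEF, BEJ, BFG, DEL, DEM, DGM, EFM, EJL, FGL, GJL, GJM

Hence C_0 ≅ Z^9, C_1 ≅ Z^27, C_2 ≅ Z^18.

Boundary ∂_1: C_1 → C_0 sends each edge [p,q] (with p < q) to q − p. For instance
  ∂FL = L − F.
The resulting 9×27 matrix has rank 8, and its Smith normal form has invariant factors (1,1,1,1,1,1,1,1).

Boundary ∂_2: C_2 → C_1 sends each 2-simplex [p,q,r] to [q,r] − [p,r] + [p,q]. For instance
  ∂FGL = GL − FL + FG,
  ∂ABJ = BJ − AJ + AB.
This gives a 27×18 integer matrix of rank 17; reducing to Smith normal form yields diagonal entries (1,1,1,1,1,1,1,1,1,1,1,1,1,1,1,1,1).

Computing H_k = (kernel of ∂_k) / (image of ∂_{k+1}):

  H_0: rank C_0 − rank ∂_1 = 9 − 8 = 1, and the invariant factors of ∂_1 are all 1, so H_0 ≅ Z.
  H_1: rank ker ∂_1 − rank ∂_2 = (27 − 8) − 17 = 2, and the invariant factors of ∂_2 are all 1, so H_1 ≅ Z^2.
  H_2: rank ker ∂_2 − rank ∂_3 = (18 − 17) − 0 = 1, and there is no ∂_3, so H_2 ≅ Z.

As a check, the Euler characteristic is 9 − 27 + 18 = 0, which agrees with 1 − 2 + 1 = 0.

Hence the Betti numbers are b_0 = 1, b_1 = 2, b_2 = 1.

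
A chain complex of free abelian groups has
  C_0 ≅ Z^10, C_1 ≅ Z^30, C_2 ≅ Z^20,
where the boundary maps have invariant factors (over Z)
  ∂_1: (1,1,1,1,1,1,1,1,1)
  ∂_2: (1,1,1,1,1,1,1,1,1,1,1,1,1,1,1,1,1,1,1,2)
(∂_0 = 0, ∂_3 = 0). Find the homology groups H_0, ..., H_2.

H_0: b_0 = 10 − 0 − 9 = 1; torsion from ∂_1 factors > 1: none. So H_0 ≅ Z.
H_1: b_1 = 30 − 9 − 20 = 1; torsion from ∂_2 factors > 1: [2]. So H_1 ≅ Z ⊕ Z/2Z.
H_2: b_2 = 20 − 20 − 0 = 0; torsion from ∂_3 factors > 1: none. So H_2 ≅ 0.

H_0 ≅ Z,  H_1 ≅ Z ⊕ Z/2Z,  H_2 = 0.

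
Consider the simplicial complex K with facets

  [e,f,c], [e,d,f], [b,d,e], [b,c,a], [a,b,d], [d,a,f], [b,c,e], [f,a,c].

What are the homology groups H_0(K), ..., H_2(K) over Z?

We work with the vertex ordering a < b < c < d < e < f. The simplices of K, each written with vertices in increasing order, are:

  0-simplices (6): a, b, c, d, e, f
  1-simplices (12): ab, ac, ad, af, bc, bd, be, ce, cf, de, df, ef
  2-simplices (8): abc, abd, acf, adf, bce, bde, cef, def

giving chain groups C_0 ≅ Z^6, C_1 ≅ Z^12, C_2 ≅ Z^8.

The boundary map ∂_1: C_1 → C_0 sends each edge [p,q] (with p < q) to q − p. For instance
  ∂cf = f − c.
The resulting 6×12 matrix has rank 5, and its Smith normal form has invariant factors (1,1,1,1,1).

Boundary ∂_2: C_2 → C_1 sends each 2-simplex [p,q,r] to [q,r] − [p,r] + [p,q]. For instance
  ∂bde = de − be + bd,
  ∂abc = bc − ac + ab.
As a 12×8 matrix over Z this has rank 7, with invariant factors (1,1,1,1,1,1,1).

Reading off H_k = ker ∂_k / im ∂_{k+1}:

  H_0: rank C_0 − rank ∂_1 = 6 − 5 = 1, and the invariant factors of ∂_1 are all 1, so H_0 = Z.
  H_1: rank ker ∂_1 − rank ∂_2 = (12 − 5) − 7 = 0, and the invariant factors of ∂_2 are all 1, so H_1 = 0.
  H_2: rank ker ∂_2 − rank ∂_3 = (8 − 7) − 0 = 1, and there is no ∂_3, so H_2 = Z.

As a check, the Euler characteristic is 6 − 12 + 8 = 2, which agrees with 1 − 0 + 1 = 2.

H_0 = Z,  H_1 = 0,  H_2 = Z.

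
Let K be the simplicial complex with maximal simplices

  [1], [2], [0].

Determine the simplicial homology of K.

Take the total order 0 < 1 < 2 on the vertex set. Then K (dimension 0) consists of the simplices:

  0-simplices (3): [0], [1], [2]

so the chain groups are C_0 ≅ Z^3.

Now H_k = ker ∂_k / im ∂_{k+1}, so:

  H_0: rank C_0 − rank ∂_1 = 3 − 0 = 3, and there is no ∂_1, so H_0 = Z^3.

H_0 = Z^3.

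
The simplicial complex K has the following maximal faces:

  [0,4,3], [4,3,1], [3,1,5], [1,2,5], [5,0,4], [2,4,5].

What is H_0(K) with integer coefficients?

Fix the vertex order 0 < 1 < 2 < 3 < 4 < 5 and write every simplex with vertices in increasing order. Then dim K = 2 and the simplices of K are:

  0-simplices (6): [0], [1], [2], [3], [4], [5]
  1-simplices (12): [0,3], [0,4], [0,5], [1,2], [1,3], [1,4], [1,5], [2,4], [2,5], [3,4], [3,5], [4,5]
  2-simplices (6): [0,3,4], [0,4,5], [1,2,5], [1,3,4], [1,3,5], [2,4,5]

so the chain groups are C_0 ≅ Z^6, C_1 ≅ Z^12, C_2 ≅ Z^6.

Boundary ∂_1: C_1 → C_0 is given by ∂[p,q] = [q] − [p]. For instance
  ∂[2,4] = [4] − [2].
The resulting 6×12 matrix has rank 5, and its Smith normal form has invariant factors (1,1,1,1,1).

Boundary ∂_2: C_2 → C_1 sends each 2-simplex [p,q,r] to [q,r] − [p,r] + [p,q]. For instance
  ∂[1,3,5] = [3,5] − [1,5] + [1,3],
  ∂[2,4,5] = [4,5] − [2,5] + [2,4].
This gives a 12×6 integer matrix of rank 6; reducing to Smith normal form yields diagonal entries (1,1,1,1,1,1).

From H_k ≅ ker(∂_k) / im(∂_{k+1}) we obtain:

  H_0: rank C_0 − rank ∂_1 = 6 − 5 = 1, and the invariant factors of ∂_1 are all 1, so H_0 = Z.

(K is a triangulation of the cylinder S^1 x I.)

H_0 ≅ Z.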